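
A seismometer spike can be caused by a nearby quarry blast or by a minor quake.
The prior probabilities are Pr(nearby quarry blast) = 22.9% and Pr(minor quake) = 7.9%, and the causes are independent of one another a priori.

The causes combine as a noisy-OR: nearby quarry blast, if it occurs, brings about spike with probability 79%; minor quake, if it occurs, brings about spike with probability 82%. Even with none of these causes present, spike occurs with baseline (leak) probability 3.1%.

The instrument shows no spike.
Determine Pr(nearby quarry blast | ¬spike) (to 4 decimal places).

Under noisy-OR, P(spike | causes) = 1 − (1−0.031)·∏(1−qᵢ) over the active causes.
Weight on nearby quarry blast=true, given the evidence: 0.042918 + 0.000663 = 0.043581
Normalizer over all consistent configurations: 0.969*0.771*0.921 + 0.17442*0.771*0.079 + 0.20349*0.229*0.921 + 0.036628*0.229*0.079 = 0.742283
P(nearby quarry blast | ¬spike) = 0.043581/0.742283 ≈ 0.0587

Pr(nearby quarry blast | ¬spike) ≈ 0.0587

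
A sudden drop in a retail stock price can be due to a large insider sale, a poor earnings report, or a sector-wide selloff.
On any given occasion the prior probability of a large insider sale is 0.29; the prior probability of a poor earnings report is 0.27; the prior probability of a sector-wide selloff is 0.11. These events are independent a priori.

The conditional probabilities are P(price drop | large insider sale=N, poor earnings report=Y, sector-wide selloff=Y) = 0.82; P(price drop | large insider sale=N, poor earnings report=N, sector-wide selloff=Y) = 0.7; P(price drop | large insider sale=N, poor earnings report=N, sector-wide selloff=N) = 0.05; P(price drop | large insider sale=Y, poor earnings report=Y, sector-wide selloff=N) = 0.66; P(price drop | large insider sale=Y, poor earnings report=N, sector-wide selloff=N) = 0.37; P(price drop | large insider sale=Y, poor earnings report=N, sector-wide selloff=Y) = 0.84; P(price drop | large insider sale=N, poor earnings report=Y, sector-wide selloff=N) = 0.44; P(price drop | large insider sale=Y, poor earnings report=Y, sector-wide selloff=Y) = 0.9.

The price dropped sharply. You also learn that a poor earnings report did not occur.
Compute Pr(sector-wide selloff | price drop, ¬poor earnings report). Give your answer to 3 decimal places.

Pr(sector-wide selloff | price drop, ¬poor earnings report) ≈ 0.391

P(price drop | ¬poor earnings report) = 0.05×0.71×0.89 + 0.7×0.71×0.11 + 0.37×0.29×0.89 + 0.84×0.29×0.11 = 0.031595 + 0.054670 + 0.095497 + 0.026796 = 0.208558
Restricting to configurations with sector-wide selloff present: 0.054670 + 0.026796 = 0.081466.
Hence the posterior is 0.081466/0.208558 ≈ 0.391.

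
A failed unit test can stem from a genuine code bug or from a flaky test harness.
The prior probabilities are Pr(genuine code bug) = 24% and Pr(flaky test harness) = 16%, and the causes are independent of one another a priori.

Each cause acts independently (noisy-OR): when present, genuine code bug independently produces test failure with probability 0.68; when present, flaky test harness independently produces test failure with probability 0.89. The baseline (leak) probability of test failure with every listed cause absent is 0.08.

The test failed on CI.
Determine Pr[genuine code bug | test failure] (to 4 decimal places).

Pr[genuine code bug | test failure] ≈ 0.5280

Under noisy-OR, P(test failure | causes) = 1 − (1−0.08)·∏(1−qᵢ) over the active causes.
P(test failure) = 0.08·0.76·0.84 + 0.8988·0.76·0.16 + 0.7056·0.24·0.84 + 0.967616·0.24·0.16 = 0.051072 + 0.109294 + 0.142249 + 0.037156 = 0.339771
Of this, 0.179405 comes from 0.142249 + 0.037156 (the genuine code bug=true cases).
Hence the posterior is 0.179405/0.339771 ≈ 0.5280.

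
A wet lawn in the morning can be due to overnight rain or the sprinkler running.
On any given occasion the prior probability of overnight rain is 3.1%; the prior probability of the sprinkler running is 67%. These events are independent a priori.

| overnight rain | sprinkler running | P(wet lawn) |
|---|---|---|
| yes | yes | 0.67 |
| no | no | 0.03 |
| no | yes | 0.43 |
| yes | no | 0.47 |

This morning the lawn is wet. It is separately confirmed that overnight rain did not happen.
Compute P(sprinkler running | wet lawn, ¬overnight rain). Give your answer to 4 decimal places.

Sum P(wet lawn|·) weighted by the priors over both values of sprinkler running:
  P(wet lawn | ¬overnight rain) = 0.03×0.33 + 0.43×0.67
        = 0.009900 + 0.288100 = 0.298000
Configurations with sprinkler running contribute 0.288100, so
  P(sprinkler running | wet lawn, ¬overnight rain) = 0.288100 / 0.298000 ≈ 0.9668

P(sprinkler running | wet lawn, ¬overnight rain) ≈ 0.9668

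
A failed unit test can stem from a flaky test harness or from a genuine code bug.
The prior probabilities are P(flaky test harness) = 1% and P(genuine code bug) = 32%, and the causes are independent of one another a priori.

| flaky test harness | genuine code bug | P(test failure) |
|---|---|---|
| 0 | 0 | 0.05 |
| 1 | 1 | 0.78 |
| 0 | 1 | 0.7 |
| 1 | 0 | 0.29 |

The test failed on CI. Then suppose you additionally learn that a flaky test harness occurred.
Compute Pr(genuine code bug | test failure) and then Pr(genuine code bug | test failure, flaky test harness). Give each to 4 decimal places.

P(test failure) = 0.05·0.99·0.68 + 0.7·0.99·0.32 + 0.29·0.01·0.68 + 0.78·0.01·0.32 = 0.033660 + 0.221760 + 0.001972 + 0.002496 = 0.259888
Restricting to configurations with genuine code bug present: 0.221760 + 0.002496 = 0.224256.
So P(genuine code bug | test failure) = 0.224256/0.259888 ≈ 0.8629.

With the extra evidence:
By total probability over both values of genuine code bug:
  P(test failure | flaky test harness) = 0.29*0.68 + 0.78*0.32
        = 0.197200 + 0.249600 = 0.446800
The terms with genuine code bug present sum to 0.249600, so
  P(genuine code bug | test failure, flaky test harness) = 0.249600 / 0.446800 ≈ 0.5586

Pr(genuine code bug | test failure) ≈ 0.8629; Pr(genuine code bug | test failure, flaky test harness) ≈ 0.5586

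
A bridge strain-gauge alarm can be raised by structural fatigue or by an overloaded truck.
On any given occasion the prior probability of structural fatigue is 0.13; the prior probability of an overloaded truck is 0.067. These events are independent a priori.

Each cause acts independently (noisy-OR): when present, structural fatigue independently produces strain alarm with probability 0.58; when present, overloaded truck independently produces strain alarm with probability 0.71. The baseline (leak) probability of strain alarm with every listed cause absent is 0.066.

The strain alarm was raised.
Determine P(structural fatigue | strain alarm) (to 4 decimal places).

Under noisy-OR, P(strain alarm | causes) = 1 − (1−0.066)·∏(1−qᵢ) over the active causes.
P(strain alarm) = 0.066·0.87·0.933 + 0.72914·0.87·0.067 + 0.60772·0.13·0.933 + 0.886239·0.13·0.067 = 0.053573 + 0.042502 + 0.073710 + 0.007719 = 0.177504
The structural fatigue-present share is 0.073710 + 0.007719 = 0.081429.
So P(structural fatigue | strain alarm) = 0.081429/0.177504 ≈ 0.4587.

P(structural fatigue | strain alarm) ≈ 0.4587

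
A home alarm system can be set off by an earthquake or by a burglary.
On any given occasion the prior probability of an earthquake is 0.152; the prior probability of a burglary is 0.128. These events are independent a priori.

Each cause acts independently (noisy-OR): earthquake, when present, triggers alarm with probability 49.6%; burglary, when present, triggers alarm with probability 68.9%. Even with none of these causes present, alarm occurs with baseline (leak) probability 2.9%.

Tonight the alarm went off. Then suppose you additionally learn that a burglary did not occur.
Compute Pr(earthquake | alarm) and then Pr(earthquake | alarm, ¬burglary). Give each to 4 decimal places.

Pr(earthquake | alarm) ≈ 0.4641; Pr(earthquake | alarm, ¬burglary) ≈ 0.7594

Under noisy-OR, P(alarm | causes) = 1 − (1−0.029)·∏(1−qᵢ) over the active causes.
Enumerate the 4 (earthquake, burglary) configurations and weight by the priors:
  P(alarm) = 0.029×0.848×0.872 + 0.698019×0.848×0.128 + 0.510616×0.152×0.872 + 0.847802×0.152×0.128
        = 0.021444 + 0.075766 + 0.067679 + 0.016495 = 0.181384
The terms with earthquake present sum to 0.084174, so
  P(earthquake | alarm) = 0.084174 / 0.181384 ≈ 0.4641

With the extra evidence:
Sum P(alarm|·) weighted by the priors over both values of earthquake:
  P(alarm | ¬burglary) = 0.029*0.848 + 0.510616*0.152
        = 0.024592 + 0.077614 = 0.102206
The terms with earthquake present sum to 0.077614, so
  P(earthquake | alarm, ¬burglary) = 0.077614 / 0.102206 ≈ 0.7594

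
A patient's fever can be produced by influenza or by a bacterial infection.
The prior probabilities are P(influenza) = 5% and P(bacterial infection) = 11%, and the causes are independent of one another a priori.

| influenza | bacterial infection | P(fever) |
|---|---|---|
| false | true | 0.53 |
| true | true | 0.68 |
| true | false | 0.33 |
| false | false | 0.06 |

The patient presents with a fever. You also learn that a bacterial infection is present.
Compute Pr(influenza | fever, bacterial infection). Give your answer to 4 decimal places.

Pr(influenza | fever, bacterial infection) ≈ 0.0633

P(fever | bacterial infection) = 0.53×0.95 + 0.68×0.05 = 0.503500 + 0.034000 = 0.537500
Restricting to configurations with influenza present: 0.68×0.05 = 0.034000.
P(influenza | fever, bacterial infection) = 0.034000 / 0.537500 ≈ 0.0633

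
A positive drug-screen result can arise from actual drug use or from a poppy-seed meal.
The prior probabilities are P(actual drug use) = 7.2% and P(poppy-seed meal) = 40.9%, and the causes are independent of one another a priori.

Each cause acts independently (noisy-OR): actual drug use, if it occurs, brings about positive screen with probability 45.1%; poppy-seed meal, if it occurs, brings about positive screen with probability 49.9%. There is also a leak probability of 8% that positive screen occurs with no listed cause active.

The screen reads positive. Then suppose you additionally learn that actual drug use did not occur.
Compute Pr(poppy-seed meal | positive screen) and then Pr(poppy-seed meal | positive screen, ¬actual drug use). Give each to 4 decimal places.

Under noisy-OR, P(positive screen | causes) = 1 − (1−0.08)·∏(1−qᵢ) over the active causes.
Weight on poppy-seed meal=true, given the evidence: 0.204609 + 0.021996 = 0.226605
Denominator P(positive screen): 0.08*0.928*0.591 + 0.53908*0.928*0.409 + 0.49492*0.072*0.591 + 0.746955*0.072*0.409 = 0.291541
Posterior = 0.226605 / 0.291541 ≈ 0.7773

With the extra evidence:
Enumerate both values of poppy-seed meal and weight by the priors:
  P(positive screen | ¬actual drug use) = 0.08*0.591 + 0.53908*0.409
        = 0.047280 + 0.220484 = 0.267764
Configurations with poppy-seed meal contribute 0.220484, so
  P(poppy-seed meal | positive screen, ¬actual drug use) = 0.220484 / 0.267764 ≈ 0.8234
Ruling out actual drug use raises the posterior on poppy-seed meal — the flip side of explaining away.

Pr(poppy-seed meal | positive screen) ≈ 0.7773; Pr(poppy-seed meal | positive screen, ¬actual drug use) ≈ 0.8234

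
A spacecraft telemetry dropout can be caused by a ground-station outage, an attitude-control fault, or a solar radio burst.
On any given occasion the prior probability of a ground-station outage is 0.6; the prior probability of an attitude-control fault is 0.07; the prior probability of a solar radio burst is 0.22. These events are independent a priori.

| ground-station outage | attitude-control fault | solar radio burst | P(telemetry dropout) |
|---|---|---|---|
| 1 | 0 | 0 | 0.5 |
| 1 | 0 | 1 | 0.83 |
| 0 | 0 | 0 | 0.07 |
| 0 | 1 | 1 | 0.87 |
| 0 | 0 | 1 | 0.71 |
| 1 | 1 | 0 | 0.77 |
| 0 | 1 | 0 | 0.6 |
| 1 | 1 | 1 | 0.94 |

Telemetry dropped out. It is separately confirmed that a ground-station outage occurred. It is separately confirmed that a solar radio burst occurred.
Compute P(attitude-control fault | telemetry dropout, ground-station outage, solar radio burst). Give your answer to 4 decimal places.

P(attitude-control fault | telemetry dropout, ground-station outage, solar radio burst) ≈ 0.0785

Numerator (weight on configurations with attitude-control fault): 0.94×0.07 = 0.065800
The normalizing constant is 0.83×0.93 + 0.94×0.07 = 0.837700
P(attitude-control fault | telemetry dropout, ground-station outage, solar radio burst) = 0.065800/0.837700 ≈ 0.0785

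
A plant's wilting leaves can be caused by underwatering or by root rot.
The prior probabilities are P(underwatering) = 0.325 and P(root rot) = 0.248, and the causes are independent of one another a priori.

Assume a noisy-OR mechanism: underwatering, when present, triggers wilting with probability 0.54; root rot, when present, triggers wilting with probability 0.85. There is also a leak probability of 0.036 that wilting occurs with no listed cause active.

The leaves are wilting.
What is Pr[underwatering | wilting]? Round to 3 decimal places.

Pr[underwatering | wilting] ≈ 0.567

Under noisy-OR, P(wilting | causes) = 1 − (1−0.036)·∏(1−qᵢ) over the active causes.
Numerator (weight on configurations with underwatering): 0.136023 + 0.075239 = 0.211262
Normalizer over all consistent configurations: 0.036×0.675×0.752 + 0.8554×0.675×0.248 + 0.55656×0.325×0.752 + 0.933484×0.325×0.248 = 0.372730
Posterior = 0.211262 / 0.372730 ≈ 0.567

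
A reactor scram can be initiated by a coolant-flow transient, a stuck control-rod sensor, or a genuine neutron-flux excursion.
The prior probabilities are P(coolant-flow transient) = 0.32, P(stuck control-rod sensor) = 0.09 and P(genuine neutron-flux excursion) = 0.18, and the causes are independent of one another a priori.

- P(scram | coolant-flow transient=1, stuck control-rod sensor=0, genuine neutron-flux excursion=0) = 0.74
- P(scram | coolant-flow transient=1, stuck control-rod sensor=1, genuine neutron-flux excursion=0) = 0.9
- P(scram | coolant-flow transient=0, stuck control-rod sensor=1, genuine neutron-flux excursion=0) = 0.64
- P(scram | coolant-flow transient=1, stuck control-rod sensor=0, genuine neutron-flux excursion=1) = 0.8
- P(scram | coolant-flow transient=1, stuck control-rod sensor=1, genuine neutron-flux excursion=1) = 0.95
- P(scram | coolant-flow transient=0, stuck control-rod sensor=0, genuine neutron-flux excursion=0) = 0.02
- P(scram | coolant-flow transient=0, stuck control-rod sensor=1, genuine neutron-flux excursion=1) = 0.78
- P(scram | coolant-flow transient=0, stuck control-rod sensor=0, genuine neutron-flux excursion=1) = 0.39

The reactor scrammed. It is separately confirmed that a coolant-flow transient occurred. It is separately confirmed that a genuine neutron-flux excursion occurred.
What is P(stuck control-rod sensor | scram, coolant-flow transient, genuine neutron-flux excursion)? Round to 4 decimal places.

P(stuck control-rod sensor | scram, coolant-flow transient, genuine neutron-flux excursion) ≈ 0.1051

Weight on stuck control-rod sensor=true, given the evidence: 0.95*0.09 = 0.085500
Denominator P(scram | coolant-flow transient, genuine neutron-flux excursion): 0.8*0.91 + 0.95*0.09 = 0.813500
Posterior = 0.085500 / 0.813500 ≈ 0.1051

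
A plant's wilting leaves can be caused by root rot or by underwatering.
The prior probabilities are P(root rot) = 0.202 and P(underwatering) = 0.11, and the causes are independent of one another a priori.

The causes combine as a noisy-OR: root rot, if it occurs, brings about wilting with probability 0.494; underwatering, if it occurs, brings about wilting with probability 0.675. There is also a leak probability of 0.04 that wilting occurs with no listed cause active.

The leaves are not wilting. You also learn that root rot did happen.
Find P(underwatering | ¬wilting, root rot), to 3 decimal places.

Under noisy-OR, P(wilting | causes) = 1 − (1−0.04)·∏(1−qᵢ) over the active causes.
P(¬wilting | root rot) = 0.48576·0.89 + 0.157872·0.11 = 0.432326 + 0.017366 = 0.449692
The underwatering-present share is 0.157872·0.11 = 0.017366.
So P(underwatering | ¬wilting, root rot) = 0.017366/0.449692 ≈ 0.039.

P(underwatering | ¬wilting, root rot) ≈ 0.039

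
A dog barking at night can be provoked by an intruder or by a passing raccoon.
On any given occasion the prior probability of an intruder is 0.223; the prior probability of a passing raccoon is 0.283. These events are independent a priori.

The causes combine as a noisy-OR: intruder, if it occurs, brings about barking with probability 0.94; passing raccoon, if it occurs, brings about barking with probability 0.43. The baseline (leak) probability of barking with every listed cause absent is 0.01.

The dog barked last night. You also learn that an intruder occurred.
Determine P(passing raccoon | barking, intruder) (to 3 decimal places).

P(passing raccoon | barking, intruder) ≈ 0.288

Under noisy-OR, P(barking | causes) = 1 − (1−0.01)·∏(1−qᵢ) over the active causes.
Weight on passing raccoon=true, given the evidence: 0.966142·0.283 = 0.273418
Normalizer over all consistent configurations: 0.9406·0.717 + 0.966142·0.283 = 0.947828
P(passing raccoon | barking, intruder) = 0.273418/0.947828 ≈ 0.288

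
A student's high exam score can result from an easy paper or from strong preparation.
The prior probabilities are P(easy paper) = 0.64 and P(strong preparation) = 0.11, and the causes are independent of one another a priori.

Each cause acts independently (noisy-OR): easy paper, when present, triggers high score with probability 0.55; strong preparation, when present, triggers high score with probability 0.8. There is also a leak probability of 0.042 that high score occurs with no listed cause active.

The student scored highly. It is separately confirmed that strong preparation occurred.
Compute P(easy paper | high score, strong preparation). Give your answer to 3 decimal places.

Under noisy-OR, P(high score | causes) = 1 − (1−0.042)·∏(1−qᵢ) over the active causes.
P(high score | strong preparation) = 0.8084*0.36 + 0.91378*0.64 = 0.291024 + 0.584819 = 0.875843
Of this, 0.584819 comes from 0.91378*0.64 (the easy paper=true cases).
P(easy paper | high score, strong preparation) = 0.584819 / 0.875843 ≈ 0.668

P(easy paper | high score, strong preparation) ≈ 0.668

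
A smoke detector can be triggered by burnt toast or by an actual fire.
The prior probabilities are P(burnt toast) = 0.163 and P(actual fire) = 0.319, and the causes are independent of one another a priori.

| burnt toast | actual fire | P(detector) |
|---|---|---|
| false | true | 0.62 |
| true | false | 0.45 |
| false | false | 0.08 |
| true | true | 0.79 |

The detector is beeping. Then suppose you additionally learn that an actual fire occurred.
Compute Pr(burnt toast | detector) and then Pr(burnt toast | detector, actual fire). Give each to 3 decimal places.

Pr(burnt toast | detector) ≈ 0.301; Pr(burnt toast | detector, actual fire) ≈ 0.199

P(detector) = 0.08·0.837·0.681 + 0.62·0.837·0.319 + 0.45·0.163·0.681 + 0.79·0.163·0.319 = 0.045600 + 0.165542 + 0.049951 + 0.041078 = 0.302171
The burnt toast-present share is 0.049951 + 0.041078 = 0.091029.
So P(burnt toast | detector) = 0.091029/0.302171 ≈ 0.301.

Now also conditioning on actual fire=true:
P(detector | actual fire) = 0.62*0.837 + 0.79*0.163 = 0.518940 + 0.128770 = 0.647710
Of this, 0.128770 comes from 0.79*0.163 (the burnt toast=true cases).
So P(burnt toast | detector, actual fire) = 0.128770/0.647710 ≈ 0.199.
Conditioning on actual fire lowers the posterior on burnt toast: the classic explaining-away effect in a common-effect structure.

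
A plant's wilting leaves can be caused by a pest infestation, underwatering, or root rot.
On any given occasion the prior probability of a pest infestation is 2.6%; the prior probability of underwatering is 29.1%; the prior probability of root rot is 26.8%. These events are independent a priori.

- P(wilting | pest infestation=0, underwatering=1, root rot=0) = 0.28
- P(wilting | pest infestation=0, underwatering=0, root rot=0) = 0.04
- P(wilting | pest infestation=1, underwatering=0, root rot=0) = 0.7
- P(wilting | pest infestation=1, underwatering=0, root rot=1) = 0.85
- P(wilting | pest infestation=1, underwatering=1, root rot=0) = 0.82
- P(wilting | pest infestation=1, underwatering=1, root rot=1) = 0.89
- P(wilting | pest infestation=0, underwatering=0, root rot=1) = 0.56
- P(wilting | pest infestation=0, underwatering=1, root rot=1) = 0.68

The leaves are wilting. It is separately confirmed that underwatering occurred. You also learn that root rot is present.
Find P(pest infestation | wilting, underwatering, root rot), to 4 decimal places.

P(pest infestation | wilting, underwatering, root rot) ≈ 0.0338

P(wilting | underwatering, root rot) = 0.68*0.974 + 0.89*0.026 = 0.662320 + 0.023140 = 0.685460
Restricting to configurations with pest infestation present: 0.89*0.026 = 0.023140.
Hence the posterior is 0.023140/0.685460 ≈ 0.0338.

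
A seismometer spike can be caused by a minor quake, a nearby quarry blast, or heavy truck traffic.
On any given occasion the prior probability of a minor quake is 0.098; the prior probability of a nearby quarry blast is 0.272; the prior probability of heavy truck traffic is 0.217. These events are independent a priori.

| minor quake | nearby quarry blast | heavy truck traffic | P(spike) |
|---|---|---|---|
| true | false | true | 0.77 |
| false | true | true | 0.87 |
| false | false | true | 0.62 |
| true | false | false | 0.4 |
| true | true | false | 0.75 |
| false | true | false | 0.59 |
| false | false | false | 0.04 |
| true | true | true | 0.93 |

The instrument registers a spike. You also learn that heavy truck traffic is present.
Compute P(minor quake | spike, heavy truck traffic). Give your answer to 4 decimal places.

Sum P(spike|·) weighted by the priors over the 4 (minor quake, nearby quarry blast) configurations:
  P(spike | heavy truck traffic) = 0.62*0.902*0.728 + 0.87*0.902*0.272 + 0.77*0.098*0.728 + 0.93*0.098*0.272
        = 0.407127 + 0.213449 + 0.054935 + 0.024790 = 0.700301
Keeping only the minor quake-present terms gives 0.079725, so
  P(minor quake | spike, heavy truck traffic) = 0.079725 / 0.700301 ≈ 0.1138

P(minor quake | spike, heavy truck traffic) ≈ 0.1138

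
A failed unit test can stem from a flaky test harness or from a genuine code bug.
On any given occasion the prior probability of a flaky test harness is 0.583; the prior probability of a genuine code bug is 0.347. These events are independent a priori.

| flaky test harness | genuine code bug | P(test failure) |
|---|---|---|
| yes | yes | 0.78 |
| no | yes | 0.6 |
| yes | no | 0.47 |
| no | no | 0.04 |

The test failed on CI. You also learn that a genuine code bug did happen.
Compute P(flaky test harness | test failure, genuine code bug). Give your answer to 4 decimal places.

P(flaky test harness | test failure, genuine code bug) ≈ 0.6451

Enumerate both values of flaky test harness and weight by the priors:
  P(test failure | genuine code bug) = 0.6×0.417 + 0.78×0.583
        = 0.250200 + 0.454740 = 0.704940
Keeping only the flaky test harness-present terms gives 0.454740, so
  P(flaky test harness | test failure, genuine code bug) = 0.454740 / 0.704940 ≈ 0.6451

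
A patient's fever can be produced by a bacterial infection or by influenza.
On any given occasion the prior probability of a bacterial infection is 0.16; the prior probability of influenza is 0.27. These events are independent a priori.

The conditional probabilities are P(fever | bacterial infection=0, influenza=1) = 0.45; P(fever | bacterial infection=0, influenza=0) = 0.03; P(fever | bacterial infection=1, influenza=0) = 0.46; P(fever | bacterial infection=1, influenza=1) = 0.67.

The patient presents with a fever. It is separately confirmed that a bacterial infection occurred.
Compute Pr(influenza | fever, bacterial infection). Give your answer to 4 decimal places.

P(fever | bacterial infection) = 0.46·0.73 + 0.67·0.27 = 0.335800 + 0.180900 = 0.516700
The influenza-present share is 0.67·0.27 = 0.180900.
So P(influenza | fever, bacterial infection) = 0.180900/0.516700 ≈ 0.3501.

Pr(influenza | fever, bacterial infection) ≈ 0.3501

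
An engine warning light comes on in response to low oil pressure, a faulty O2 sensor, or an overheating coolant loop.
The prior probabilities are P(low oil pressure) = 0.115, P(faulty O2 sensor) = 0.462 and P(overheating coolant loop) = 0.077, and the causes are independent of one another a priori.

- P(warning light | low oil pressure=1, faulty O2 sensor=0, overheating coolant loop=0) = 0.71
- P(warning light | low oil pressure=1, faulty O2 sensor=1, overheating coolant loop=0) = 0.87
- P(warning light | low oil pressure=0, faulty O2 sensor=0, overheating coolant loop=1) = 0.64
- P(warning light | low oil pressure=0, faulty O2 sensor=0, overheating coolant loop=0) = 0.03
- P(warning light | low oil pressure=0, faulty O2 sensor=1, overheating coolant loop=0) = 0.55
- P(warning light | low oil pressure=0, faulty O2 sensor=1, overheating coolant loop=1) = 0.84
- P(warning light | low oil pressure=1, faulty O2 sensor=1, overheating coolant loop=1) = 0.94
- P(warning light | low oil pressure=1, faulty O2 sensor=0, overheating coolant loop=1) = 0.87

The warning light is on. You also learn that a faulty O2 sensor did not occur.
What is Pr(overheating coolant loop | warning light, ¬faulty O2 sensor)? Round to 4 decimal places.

Enumerate the 4 (low oil pressure, overheating coolant loop) configurations and weight by the priors:
  P(warning light | ¬faulty O2 sensor) = 0.03×0.885×0.923 + 0.64×0.885×0.077 + 0.71×0.115×0.923 + 0.87×0.115×0.077
        = 0.024506 + 0.043613 + 0.075363 + 0.007704 = 0.151186
Keeping only the overheating coolant loop-present terms gives 0.051317, so
  P(overheating coolant loop | warning light, ¬faulty O2 sensor) = 0.051317 / 0.151186 ≈ 0.3394

Pr(overheating coolant loop | warning light, ¬faulty O2 sensor) ≈ 0.3394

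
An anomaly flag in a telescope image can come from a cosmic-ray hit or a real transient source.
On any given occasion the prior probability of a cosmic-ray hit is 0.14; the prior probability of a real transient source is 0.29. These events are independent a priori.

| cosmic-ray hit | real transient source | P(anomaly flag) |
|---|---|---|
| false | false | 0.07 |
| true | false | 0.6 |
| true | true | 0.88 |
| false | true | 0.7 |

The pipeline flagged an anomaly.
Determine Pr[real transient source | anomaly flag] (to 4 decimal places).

Weight on real transient source=true, given the evidence: 0.174580 + 0.035728 = 0.210308
Denominator P(anomaly flag): 0.07×0.86×0.71 + 0.7×0.86×0.29 + 0.6×0.14×0.71 + 0.88×0.14×0.29 = 0.312690
P(real transient source | anomaly flag) = 0.210308/0.312690 ≈ 0.6726

Pr[real transient source | anomaly flag] ≈ 0.6726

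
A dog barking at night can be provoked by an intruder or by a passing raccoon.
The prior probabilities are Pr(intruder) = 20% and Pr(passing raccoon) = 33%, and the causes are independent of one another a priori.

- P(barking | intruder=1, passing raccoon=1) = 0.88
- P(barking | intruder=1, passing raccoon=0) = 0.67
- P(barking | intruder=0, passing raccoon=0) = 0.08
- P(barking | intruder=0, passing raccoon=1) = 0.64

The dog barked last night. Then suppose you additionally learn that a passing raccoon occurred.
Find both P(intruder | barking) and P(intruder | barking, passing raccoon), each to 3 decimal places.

P(intruder | barking) ≈ 0.411; P(intruder | barking, passing raccoon) ≈ 0.256

Weight on intruder=true, given the evidence: 0.089780 + 0.058080 = 0.147860
Denominator P(barking): 0.08·0.8·0.67 + 0.64·0.8·0.33 + 0.67·0.2·0.67 + 0.88·0.2·0.33 = 0.359700
P(intruder | barking) = 0.147860/0.359700 ≈ 0.411

Now also conditioning on passing raccoon=true:
By total probability over both values of intruder:
  P(barking | passing raccoon) = 0.64*0.8 + 0.88*0.2
        = 0.512000 + 0.176000 = 0.688000
Keeping only the intruder-present terms gives 0.176000, so
  P(intruder | barking, passing raccoon) = 0.176000 / 0.688000 ≈ 0.256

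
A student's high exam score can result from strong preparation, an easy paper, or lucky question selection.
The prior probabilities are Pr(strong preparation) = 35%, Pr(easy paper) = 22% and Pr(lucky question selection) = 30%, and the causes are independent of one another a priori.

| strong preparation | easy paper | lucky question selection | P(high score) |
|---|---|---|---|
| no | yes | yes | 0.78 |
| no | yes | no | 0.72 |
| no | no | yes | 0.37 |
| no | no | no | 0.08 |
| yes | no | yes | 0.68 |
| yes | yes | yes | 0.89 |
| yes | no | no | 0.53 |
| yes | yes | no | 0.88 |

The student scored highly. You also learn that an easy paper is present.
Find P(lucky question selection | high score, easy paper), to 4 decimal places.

Weight on lucky question selection=true, given the evidence: 0.152100 + 0.093450 = 0.245550
Normalizer over all consistent configurations: 0.72·0.65·0.7 + 0.78·0.65·0.3 + 0.88·0.35·0.7 + 0.89·0.35·0.3 = 0.788750
Posterior = 0.245550 / 0.788750 ≈ 0.3113

P(lucky question selection | high score, easy paper) ≈ 0.3113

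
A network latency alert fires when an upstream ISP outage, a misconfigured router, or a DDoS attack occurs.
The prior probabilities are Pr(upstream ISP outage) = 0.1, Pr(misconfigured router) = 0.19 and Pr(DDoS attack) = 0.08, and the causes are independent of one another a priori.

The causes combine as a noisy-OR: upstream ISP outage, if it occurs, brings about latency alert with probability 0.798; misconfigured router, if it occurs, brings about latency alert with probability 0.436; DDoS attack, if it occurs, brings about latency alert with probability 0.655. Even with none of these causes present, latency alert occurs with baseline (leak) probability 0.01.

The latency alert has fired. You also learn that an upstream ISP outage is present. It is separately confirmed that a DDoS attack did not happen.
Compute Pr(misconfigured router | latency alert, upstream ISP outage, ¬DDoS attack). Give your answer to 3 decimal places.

Under noisy-OR, P(latency alert | causes) = 1 − (1−0.01)·∏(1−qᵢ) over the active causes.
P(latency alert | upstream ISP outage, ¬DDoS attack) = 0.80002×0.81 + 0.887211×0.19 = 0.648016 + 0.168570 = 0.816586
Restricting to configurations with misconfigured router present: 0.887211×0.19 = 0.168570.
P(misconfigured router | latency alert, upstream ISP outage, ¬DDoS attack) = 0.168570 / 0.816586 ≈ 0.206

Pr(misconfigured router | latency alert, upstream ISP outage, ¬DDoS attack) ≈ 0.206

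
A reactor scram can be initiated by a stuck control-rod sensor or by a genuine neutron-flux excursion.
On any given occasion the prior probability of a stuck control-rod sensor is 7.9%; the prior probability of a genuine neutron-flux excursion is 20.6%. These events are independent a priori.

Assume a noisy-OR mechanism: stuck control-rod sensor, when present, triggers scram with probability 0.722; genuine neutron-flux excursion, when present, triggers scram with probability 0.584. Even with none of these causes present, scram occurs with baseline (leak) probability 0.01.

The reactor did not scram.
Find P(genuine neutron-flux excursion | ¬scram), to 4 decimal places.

Under noisy-OR, P(scram | causes) = 1 − (1−0.01)·∏(1−qᵢ) over the active causes.
By total probability over the 4 (stuck control-rod sensor, genuine neutron-flux excursion) configurations:
  P(¬scram) = 0.99·0.921·0.794 + 0.41184·0.921·0.206 + 0.27522·0.079·0.794 + 0.114492·0.079·0.206
        = 0.723961 + 0.078137 + 0.017263 + 0.001863 = 0.821224
Configurations with genuine neutron-flux excursion contribute 0.080000, so
  P(genuine neutron-flux excursion | ¬scram) = 0.080000 / 0.821224 ≈ 0.0974

P(genuine neutron-flux excursion | ¬scram) ≈ 0.0974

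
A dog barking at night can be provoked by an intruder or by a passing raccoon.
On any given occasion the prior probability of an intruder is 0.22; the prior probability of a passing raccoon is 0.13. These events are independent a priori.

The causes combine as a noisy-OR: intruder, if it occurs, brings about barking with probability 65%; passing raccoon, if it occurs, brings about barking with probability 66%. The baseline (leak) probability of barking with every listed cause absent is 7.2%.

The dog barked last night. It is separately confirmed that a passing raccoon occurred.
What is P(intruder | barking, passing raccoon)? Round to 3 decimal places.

Under noisy-OR, P(barking | causes) = 1 − (1−0.072)·∏(1−qᵢ) over the active causes.
P(barking | passing raccoon) = 0.68448*0.78 + 0.889568*0.22 = 0.533894 + 0.195705 = 0.729599
The intruder-present share is 0.889568*0.22 = 0.195705.
P(intruder | barking, passing raccoon) = 0.195705 / 0.729599 ≈ 0.268

P(intruder | barking, passing raccoon) ≈ 0.268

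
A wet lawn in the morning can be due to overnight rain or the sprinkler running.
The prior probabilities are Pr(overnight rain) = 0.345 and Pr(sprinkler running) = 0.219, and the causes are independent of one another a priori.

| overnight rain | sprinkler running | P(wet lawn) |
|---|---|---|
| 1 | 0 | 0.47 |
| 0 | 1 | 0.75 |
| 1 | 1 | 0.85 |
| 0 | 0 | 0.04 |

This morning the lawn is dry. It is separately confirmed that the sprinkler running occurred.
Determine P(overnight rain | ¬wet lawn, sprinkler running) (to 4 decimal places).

Enumerate both values of overnight rain and weight by the priors:
  P(¬wet lawn | sprinkler running) = 0.25·0.655 + 0.15·0.345
        = 0.163750 + 0.051750 = 0.215500
Configurations with overnight rain contribute 0.051750, so
  P(overnight rain | ¬wet lawn, sprinkler running) = 0.051750 / 0.215500 ≈ 0.2401

P(overnight rain | ¬wet lawn, sprinkler running) ≈ 0.2401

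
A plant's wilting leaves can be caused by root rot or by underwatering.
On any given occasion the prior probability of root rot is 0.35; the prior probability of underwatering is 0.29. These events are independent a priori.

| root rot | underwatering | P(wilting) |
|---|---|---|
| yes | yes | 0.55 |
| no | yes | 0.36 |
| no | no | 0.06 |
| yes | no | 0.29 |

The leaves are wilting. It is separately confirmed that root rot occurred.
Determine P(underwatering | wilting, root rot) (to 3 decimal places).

P(underwatering | wilting, root rot) ≈ 0.437

Numerator (weight on configurations with underwatering): 0.55*0.29 = 0.159500
Denominator P(wilting | root rot): 0.29*0.71 + 0.55*0.29 = 0.365400
P(underwatering | wilting, root rot) = 0.159500/0.365400 ≈ 0.437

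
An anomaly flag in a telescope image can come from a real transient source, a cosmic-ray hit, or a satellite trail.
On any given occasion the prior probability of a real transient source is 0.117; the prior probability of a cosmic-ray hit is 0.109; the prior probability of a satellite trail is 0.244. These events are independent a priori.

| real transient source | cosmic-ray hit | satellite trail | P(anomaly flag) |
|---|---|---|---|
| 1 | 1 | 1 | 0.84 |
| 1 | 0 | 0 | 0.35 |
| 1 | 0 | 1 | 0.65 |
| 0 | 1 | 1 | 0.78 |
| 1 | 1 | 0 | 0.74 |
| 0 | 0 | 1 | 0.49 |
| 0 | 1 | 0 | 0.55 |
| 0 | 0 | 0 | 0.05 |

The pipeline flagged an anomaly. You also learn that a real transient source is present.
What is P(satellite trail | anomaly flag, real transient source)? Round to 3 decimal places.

Enumerate the 4 (cosmic-ray hit, satellite trail) configurations and weight by the priors:
  P(anomaly flag | real transient source) = 0.35*0.891*0.756 + 0.65*0.891*0.244 + 0.74*0.109*0.756 + 0.84*0.109*0.244
        = 0.235759 + 0.141313 + 0.060979 + 0.022341 = 0.460392
Configurations with satellite trail contribute 0.163654, so
  P(satellite trail | anomaly flag, real transient source) = 0.163654 / 0.460392 ≈ 0.355

P(satellite trail | anomaly flag, real transient source) ≈ 0.355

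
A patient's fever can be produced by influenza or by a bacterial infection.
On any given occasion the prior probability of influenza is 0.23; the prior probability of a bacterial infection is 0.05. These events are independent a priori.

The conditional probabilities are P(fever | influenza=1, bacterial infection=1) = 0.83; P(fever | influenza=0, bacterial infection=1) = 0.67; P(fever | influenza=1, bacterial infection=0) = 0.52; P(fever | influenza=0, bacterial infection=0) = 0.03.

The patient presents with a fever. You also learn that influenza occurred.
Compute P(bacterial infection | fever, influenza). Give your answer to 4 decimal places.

P(bacterial infection | fever, influenza) ≈ 0.0775

P(fever | influenza) = 0.52×0.95 + 0.83×0.05 = 0.494000 + 0.041500 = 0.535500
Restricting to configurations with bacterial infection present: 0.83×0.05 = 0.041500.
P(bacterial infection | fever, influenza) = 0.041500 / 0.535500 ≈ 0.0775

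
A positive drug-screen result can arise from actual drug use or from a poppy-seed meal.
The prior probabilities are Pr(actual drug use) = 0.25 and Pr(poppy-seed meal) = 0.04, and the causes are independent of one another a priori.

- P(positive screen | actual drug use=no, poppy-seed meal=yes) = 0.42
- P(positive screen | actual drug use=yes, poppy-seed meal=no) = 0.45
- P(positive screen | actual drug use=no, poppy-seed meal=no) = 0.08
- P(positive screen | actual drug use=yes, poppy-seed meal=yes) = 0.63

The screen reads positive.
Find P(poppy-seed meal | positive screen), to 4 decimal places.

P(poppy-seed meal | positive screen) ≈ 0.1024

Enumerate the 4 (actual drug use, poppy-seed meal) configurations and weight by the priors:
  P(positive screen) = 0.08×0.75×0.96 + 0.42×0.75×0.04 + 0.45×0.25×0.96 + 0.63×0.25×0.04
        = 0.057600 + 0.012600 + 0.108000 + 0.006300 = 0.184500
Configurations with poppy-seed meal contribute 0.018900, so
  P(poppy-seed meal | positive screen) = 0.018900 / 0.184500 ≈ 0.1024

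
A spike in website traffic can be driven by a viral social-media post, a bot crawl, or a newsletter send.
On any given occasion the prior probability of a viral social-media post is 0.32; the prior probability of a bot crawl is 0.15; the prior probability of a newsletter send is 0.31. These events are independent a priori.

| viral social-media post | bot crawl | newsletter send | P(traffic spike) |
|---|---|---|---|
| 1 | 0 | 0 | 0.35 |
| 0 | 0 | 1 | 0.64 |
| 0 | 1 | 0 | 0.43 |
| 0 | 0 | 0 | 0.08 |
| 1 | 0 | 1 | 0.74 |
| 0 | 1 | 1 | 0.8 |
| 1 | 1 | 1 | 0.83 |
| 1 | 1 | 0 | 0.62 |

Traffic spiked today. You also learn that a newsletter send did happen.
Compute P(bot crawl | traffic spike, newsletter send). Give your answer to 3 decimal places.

P(traffic spike | newsletter send) = 0.64×0.68×0.85 + 0.8×0.68×0.15 + 0.74×0.32×0.85 + 0.83×0.32×0.15 = 0.369920 + 0.081600 + 0.201280 + 0.039840 = 0.692640
The bot crawl-present share is 0.081600 + 0.039840 = 0.121440.
Hence the posterior is 0.121440/0.692640 ≈ 0.175.

P(bot crawl | traffic spike, newsletter send) ≈ 0.175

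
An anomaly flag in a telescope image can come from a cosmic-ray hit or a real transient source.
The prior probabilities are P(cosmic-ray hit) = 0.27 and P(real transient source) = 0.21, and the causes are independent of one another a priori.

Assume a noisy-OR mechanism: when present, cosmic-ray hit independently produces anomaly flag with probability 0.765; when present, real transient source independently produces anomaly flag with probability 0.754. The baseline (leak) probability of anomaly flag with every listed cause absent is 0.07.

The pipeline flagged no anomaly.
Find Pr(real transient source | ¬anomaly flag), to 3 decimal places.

Under noisy-OR, P(anomaly flag | causes) = 1 − (1−0.07)·∏(1−qᵢ) over the active causes.
P(¬anomaly flag) = 0.93×0.73×0.79 + 0.22878×0.73×0.21 + 0.21855×0.27×0.79 + 0.053763×0.27×0.21 = 0.536331 + 0.035072 + 0.046617 + 0.003048 = 0.621068
Of this, 0.038120 comes from 0.035072 + 0.003048 (the real transient source=true cases).
Hence the posterior is 0.038120/0.621068 ≈ 0.061.

Pr(real transient source | ¬anomaly flag) ≈ 0.061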